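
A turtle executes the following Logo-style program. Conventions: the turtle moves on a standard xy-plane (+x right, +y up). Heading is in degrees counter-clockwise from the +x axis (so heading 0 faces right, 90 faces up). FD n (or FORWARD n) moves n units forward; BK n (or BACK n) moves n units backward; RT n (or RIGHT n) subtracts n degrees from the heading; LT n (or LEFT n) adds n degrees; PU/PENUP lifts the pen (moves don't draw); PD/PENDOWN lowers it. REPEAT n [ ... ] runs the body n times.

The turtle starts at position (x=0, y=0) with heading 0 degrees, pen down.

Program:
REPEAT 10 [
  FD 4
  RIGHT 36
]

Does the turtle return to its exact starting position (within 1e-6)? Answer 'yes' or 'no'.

Answer: yes

Derivation:
Executing turtle program step by step:
Start: pos=(0,0), heading=0, pen down
REPEAT 10 [
  -- iteration 1/10 --
  FD 4: (0,0) -> (4,0) [heading=0, draw]
  RT 36: heading 0 -> 324
  -- iteration 2/10 --
  FD 4: (4,0) -> (7.236,-2.351) [heading=324, draw]
  RT 36: heading 324 -> 288
  -- iteration 3/10 --
  FD 4: (7.236,-2.351) -> (8.472,-6.155) [heading=288, draw]
  RT 36: heading 288 -> 252
  -- iteration 4/10 --
  FD 4: (8.472,-6.155) -> (7.236,-9.96) [heading=252, draw]
  RT 36: heading 252 -> 216
  -- iteration 5/10 --
  FD 4: (7.236,-9.96) -> (4,-12.311) [heading=216, draw]
  RT 36: heading 216 -> 180
  -- iteration 6/10 --
  FD 4: (4,-12.311) -> (0,-12.311) [heading=180, draw]
  RT 36: heading 180 -> 144
  -- iteration 7/10 --
  FD 4: (0,-12.311) -> (-3.236,-9.96) [heading=144, draw]
  RT 36: heading 144 -> 108
  -- iteration 8/10 --
  FD 4: (-3.236,-9.96) -> (-4.472,-6.155) [heading=108, draw]
  RT 36: heading 108 -> 72
  -- iteration 9/10 --
  FD 4: (-4.472,-6.155) -> (-3.236,-2.351) [heading=72, draw]
  RT 36: heading 72 -> 36
  -- iteration 10/10 --
  FD 4: (-3.236,-2.351) -> (0,0) [heading=36, draw]
  RT 36: heading 36 -> 0
]
Final: pos=(0,0), heading=0, 10 segment(s) drawn

Start position: (0, 0)
Final position: (0, 0)
Distance = 0; < 1e-6 -> CLOSED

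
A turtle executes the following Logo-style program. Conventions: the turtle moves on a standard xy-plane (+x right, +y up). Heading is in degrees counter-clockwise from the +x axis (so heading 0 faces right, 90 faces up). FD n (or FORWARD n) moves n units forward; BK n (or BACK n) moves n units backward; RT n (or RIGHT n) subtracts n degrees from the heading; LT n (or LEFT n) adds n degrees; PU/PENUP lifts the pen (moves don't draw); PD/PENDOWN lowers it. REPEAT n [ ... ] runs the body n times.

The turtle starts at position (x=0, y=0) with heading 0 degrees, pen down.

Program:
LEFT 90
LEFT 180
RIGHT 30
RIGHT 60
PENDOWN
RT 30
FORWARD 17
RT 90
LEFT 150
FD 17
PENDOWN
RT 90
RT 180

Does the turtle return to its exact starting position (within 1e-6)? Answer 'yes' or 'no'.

Executing turtle program step by step:
Start: pos=(0,0), heading=0, pen down
LT 90: heading 0 -> 90
LT 180: heading 90 -> 270
RT 30: heading 270 -> 240
RT 60: heading 240 -> 180
PD: pen down
RT 30: heading 180 -> 150
FD 17: (0,0) -> (-14.722,8.5) [heading=150, draw]
RT 90: heading 150 -> 60
LT 150: heading 60 -> 210
FD 17: (-14.722,8.5) -> (-29.445,0) [heading=210, draw]
PD: pen down
RT 90: heading 210 -> 120
RT 180: heading 120 -> 300
Final: pos=(-29.445,0), heading=300, 2 segment(s) drawn

Start position: (0, 0)
Final position: (-29.445, 0)
Distance = 29.445; >= 1e-6 -> NOT closed

Answer: no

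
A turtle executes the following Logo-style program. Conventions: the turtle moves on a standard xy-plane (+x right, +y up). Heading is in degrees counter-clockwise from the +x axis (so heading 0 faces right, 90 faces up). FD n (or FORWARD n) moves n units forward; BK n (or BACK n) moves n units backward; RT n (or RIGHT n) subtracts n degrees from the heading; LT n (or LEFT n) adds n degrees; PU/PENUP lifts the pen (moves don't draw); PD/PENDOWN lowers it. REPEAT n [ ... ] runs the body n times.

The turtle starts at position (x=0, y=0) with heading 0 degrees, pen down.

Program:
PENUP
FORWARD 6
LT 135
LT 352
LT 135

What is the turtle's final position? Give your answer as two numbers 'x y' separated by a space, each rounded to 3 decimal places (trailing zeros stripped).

Executing turtle program step by step:
Start: pos=(0,0), heading=0, pen down
PU: pen up
FD 6: (0,0) -> (6,0) [heading=0, move]
LT 135: heading 0 -> 135
LT 352: heading 135 -> 127
LT 135: heading 127 -> 262
Final: pos=(6,0), heading=262, 0 segment(s) drawn

Answer: 6 0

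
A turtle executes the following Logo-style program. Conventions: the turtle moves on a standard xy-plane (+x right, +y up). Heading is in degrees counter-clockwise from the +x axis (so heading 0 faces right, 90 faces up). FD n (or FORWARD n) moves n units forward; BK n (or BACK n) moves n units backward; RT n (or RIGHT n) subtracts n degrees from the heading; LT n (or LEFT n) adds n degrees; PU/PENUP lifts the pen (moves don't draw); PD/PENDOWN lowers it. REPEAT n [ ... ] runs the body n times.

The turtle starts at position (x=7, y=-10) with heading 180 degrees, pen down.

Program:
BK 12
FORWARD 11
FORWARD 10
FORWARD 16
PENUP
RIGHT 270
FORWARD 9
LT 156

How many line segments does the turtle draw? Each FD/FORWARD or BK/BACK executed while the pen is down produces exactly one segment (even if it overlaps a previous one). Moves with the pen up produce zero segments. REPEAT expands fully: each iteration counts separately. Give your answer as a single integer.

Answer: 4

Derivation:
Executing turtle program step by step:
Start: pos=(7,-10), heading=180, pen down
BK 12: (7,-10) -> (19,-10) [heading=180, draw]
FD 11: (19,-10) -> (8,-10) [heading=180, draw]
FD 10: (8,-10) -> (-2,-10) [heading=180, draw]
FD 16: (-2,-10) -> (-18,-10) [heading=180, draw]
PU: pen up
RT 270: heading 180 -> 270
FD 9: (-18,-10) -> (-18,-19) [heading=270, move]
LT 156: heading 270 -> 66
Final: pos=(-18,-19), heading=66, 4 segment(s) drawn
Segments drawn: 4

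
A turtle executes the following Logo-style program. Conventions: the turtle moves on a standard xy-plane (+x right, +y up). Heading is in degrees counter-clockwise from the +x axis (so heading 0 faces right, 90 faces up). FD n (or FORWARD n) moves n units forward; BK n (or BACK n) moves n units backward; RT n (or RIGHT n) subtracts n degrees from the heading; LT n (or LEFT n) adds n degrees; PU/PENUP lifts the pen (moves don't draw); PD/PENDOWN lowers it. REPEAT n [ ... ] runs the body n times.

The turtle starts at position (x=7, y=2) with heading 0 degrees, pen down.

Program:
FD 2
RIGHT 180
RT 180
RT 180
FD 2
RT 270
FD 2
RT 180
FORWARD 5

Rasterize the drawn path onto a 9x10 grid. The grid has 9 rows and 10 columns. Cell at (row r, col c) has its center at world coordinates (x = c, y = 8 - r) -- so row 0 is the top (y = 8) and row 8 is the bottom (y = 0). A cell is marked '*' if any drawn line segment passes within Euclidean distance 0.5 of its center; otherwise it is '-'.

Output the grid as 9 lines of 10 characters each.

Segment 0: (7,2) -> (9,2)
Segment 1: (9,2) -> (7,2)
Segment 2: (7,2) -> (7,-0)
Segment 3: (7,-0) -> (7,5)

Answer: ----------
----------
----------
-------*--
-------*--
-------*--
-------***
-------*--
-------*--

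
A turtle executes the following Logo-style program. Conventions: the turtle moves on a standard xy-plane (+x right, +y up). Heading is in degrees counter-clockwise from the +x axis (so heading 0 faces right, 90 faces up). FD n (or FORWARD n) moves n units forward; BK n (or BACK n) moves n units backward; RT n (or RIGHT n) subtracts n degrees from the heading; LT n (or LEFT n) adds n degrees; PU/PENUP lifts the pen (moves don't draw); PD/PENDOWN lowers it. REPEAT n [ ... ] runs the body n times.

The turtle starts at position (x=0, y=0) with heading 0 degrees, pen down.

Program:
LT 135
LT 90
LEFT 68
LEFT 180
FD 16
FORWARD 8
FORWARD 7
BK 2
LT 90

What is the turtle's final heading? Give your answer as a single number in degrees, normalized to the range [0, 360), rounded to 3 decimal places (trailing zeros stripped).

Answer: 203

Derivation:
Executing turtle program step by step:
Start: pos=(0,0), heading=0, pen down
LT 135: heading 0 -> 135
LT 90: heading 135 -> 225
LT 68: heading 225 -> 293
LT 180: heading 293 -> 113
FD 16: (0,0) -> (-6.252,14.728) [heading=113, draw]
FD 8: (-6.252,14.728) -> (-9.378,22.092) [heading=113, draw]
FD 7: (-9.378,22.092) -> (-12.113,28.536) [heading=113, draw]
BK 2: (-12.113,28.536) -> (-11.331,26.695) [heading=113, draw]
LT 90: heading 113 -> 203
Final: pos=(-11.331,26.695), heading=203, 4 segment(s) drawn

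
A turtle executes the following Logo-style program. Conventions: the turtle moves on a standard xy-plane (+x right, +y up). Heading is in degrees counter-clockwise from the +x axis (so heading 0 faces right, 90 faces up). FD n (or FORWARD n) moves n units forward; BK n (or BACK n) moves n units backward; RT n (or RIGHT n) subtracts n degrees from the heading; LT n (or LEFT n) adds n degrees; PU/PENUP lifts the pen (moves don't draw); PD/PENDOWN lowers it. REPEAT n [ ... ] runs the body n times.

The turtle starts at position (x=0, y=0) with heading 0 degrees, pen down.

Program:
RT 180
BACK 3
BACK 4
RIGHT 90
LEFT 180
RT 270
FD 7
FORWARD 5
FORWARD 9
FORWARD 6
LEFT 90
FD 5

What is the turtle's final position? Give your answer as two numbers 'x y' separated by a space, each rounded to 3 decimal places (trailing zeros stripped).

Executing turtle program step by step:
Start: pos=(0,0), heading=0, pen down
RT 180: heading 0 -> 180
BK 3: (0,0) -> (3,0) [heading=180, draw]
BK 4: (3,0) -> (7,0) [heading=180, draw]
RT 90: heading 180 -> 90
LT 180: heading 90 -> 270
RT 270: heading 270 -> 0
FD 7: (7,0) -> (14,0) [heading=0, draw]
FD 5: (14,0) -> (19,0) [heading=0, draw]
FD 9: (19,0) -> (28,0) [heading=0, draw]
FD 6: (28,0) -> (34,0) [heading=0, draw]
LT 90: heading 0 -> 90
FD 5: (34,0) -> (34,5) [heading=90, draw]
Final: pos=(34,5), heading=90, 7 segment(s) drawn

Answer: 34 5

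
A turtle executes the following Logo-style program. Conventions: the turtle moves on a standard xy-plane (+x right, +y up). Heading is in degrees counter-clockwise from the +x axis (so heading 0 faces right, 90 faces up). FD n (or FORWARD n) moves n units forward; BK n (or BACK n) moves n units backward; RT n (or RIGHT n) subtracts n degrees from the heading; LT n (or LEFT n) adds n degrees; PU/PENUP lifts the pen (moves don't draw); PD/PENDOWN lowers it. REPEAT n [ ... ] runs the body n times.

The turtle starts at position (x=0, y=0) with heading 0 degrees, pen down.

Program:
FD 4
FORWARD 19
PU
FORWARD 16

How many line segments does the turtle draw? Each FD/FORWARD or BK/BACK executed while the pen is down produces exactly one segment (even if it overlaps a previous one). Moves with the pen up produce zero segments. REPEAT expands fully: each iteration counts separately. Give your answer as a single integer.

Executing turtle program step by step:
Start: pos=(0,0), heading=0, pen down
FD 4: (0,0) -> (4,0) [heading=0, draw]
FD 19: (4,0) -> (23,0) [heading=0, draw]
PU: pen up
FD 16: (23,0) -> (39,0) [heading=0, move]
Final: pos=(39,0), heading=0, 2 segment(s) drawn
Segments drawn: 2

Answer: 2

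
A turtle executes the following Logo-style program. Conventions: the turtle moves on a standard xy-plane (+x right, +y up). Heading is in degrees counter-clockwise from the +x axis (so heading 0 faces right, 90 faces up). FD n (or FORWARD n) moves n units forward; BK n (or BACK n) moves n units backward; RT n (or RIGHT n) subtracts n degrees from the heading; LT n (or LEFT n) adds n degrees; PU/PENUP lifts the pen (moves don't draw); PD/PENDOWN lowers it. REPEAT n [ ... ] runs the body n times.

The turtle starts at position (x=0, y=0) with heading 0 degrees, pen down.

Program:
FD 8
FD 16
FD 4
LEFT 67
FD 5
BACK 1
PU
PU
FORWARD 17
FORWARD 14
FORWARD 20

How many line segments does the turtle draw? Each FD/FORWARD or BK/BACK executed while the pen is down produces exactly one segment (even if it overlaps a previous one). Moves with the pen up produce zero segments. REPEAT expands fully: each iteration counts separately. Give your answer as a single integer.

Answer: 5

Derivation:
Executing turtle program step by step:
Start: pos=(0,0), heading=0, pen down
FD 8: (0,0) -> (8,0) [heading=0, draw]
FD 16: (8,0) -> (24,0) [heading=0, draw]
FD 4: (24,0) -> (28,0) [heading=0, draw]
LT 67: heading 0 -> 67
FD 5: (28,0) -> (29.954,4.603) [heading=67, draw]
BK 1: (29.954,4.603) -> (29.563,3.682) [heading=67, draw]
PU: pen up
PU: pen up
FD 17: (29.563,3.682) -> (36.205,19.331) [heading=67, move]
FD 14: (36.205,19.331) -> (41.676,32.218) [heading=67, move]
FD 20: (41.676,32.218) -> (49.49,50.628) [heading=67, move]
Final: pos=(49.49,50.628), heading=67, 5 segment(s) drawn
Segments drawn: 5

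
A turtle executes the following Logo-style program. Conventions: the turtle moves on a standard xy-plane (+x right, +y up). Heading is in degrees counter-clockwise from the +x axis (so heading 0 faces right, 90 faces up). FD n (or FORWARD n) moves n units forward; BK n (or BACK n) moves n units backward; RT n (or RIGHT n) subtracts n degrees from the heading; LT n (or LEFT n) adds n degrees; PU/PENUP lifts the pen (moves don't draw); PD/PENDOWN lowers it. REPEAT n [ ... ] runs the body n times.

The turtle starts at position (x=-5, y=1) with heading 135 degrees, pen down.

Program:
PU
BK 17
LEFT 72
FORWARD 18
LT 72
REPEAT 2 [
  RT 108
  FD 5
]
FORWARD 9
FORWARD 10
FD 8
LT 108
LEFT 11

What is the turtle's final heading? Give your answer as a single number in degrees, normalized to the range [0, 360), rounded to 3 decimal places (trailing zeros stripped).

Executing turtle program step by step:
Start: pos=(-5,1), heading=135, pen down
PU: pen up
BK 17: (-5,1) -> (7.021,-11.021) [heading=135, move]
LT 72: heading 135 -> 207
FD 18: (7.021,-11.021) -> (-9.017,-19.193) [heading=207, move]
LT 72: heading 207 -> 279
REPEAT 2 [
  -- iteration 1/2 --
  RT 108: heading 279 -> 171
  FD 5: (-9.017,-19.193) -> (-13.956,-18.41) [heading=171, move]
  -- iteration 2/2 --
  RT 108: heading 171 -> 63
  FD 5: (-13.956,-18.41) -> (-11.686,-13.955) [heading=63, move]
]
FD 9: (-11.686,-13.955) -> (-7.6,-5.936) [heading=63, move]
FD 10: (-7.6,-5.936) -> (-3.06,2.974) [heading=63, move]
FD 8: (-3.06,2.974) -> (0.572,10.102) [heading=63, move]
LT 108: heading 63 -> 171
LT 11: heading 171 -> 182
Final: pos=(0.572,10.102), heading=182, 0 segment(s) drawn

Answer: 182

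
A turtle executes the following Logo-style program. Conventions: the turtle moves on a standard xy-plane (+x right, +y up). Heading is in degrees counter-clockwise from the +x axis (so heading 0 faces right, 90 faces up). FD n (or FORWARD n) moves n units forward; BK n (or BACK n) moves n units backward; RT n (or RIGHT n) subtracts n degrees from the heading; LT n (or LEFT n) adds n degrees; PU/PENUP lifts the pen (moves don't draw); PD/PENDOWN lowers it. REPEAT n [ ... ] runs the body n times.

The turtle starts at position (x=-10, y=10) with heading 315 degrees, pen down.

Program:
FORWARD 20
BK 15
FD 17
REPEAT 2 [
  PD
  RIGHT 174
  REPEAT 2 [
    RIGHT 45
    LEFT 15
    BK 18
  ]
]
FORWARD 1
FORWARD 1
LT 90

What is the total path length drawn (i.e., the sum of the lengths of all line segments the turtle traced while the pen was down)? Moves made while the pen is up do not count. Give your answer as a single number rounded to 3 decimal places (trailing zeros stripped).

Executing turtle program step by step:
Start: pos=(-10,10), heading=315, pen down
FD 20: (-10,10) -> (4.142,-4.142) [heading=315, draw]
BK 15: (4.142,-4.142) -> (-6.464,6.464) [heading=315, draw]
FD 17: (-6.464,6.464) -> (5.556,-5.556) [heading=315, draw]
REPEAT 2 [
  -- iteration 1/2 --
  PD: pen down
  RT 174: heading 315 -> 141
  REPEAT 2 [
    -- iteration 1/2 --
    RT 45: heading 141 -> 96
    LT 15: heading 96 -> 111
    BK 18: (5.556,-5.556) -> (12.007,-22.361) [heading=111, draw]
    -- iteration 2/2 --
    RT 45: heading 111 -> 66
    LT 15: heading 66 -> 81
    BK 18: (12.007,-22.361) -> (9.191,-40.139) [heading=81, draw]
  ]
  -- iteration 2/2 --
  PD: pen down
  RT 174: heading 81 -> 267
  REPEAT 2 [
    -- iteration 1/2 --
    RT 45: heading 267 -> 222
    LT 15: heading 222 -> 237
    BK 18: (9.191,-40.139) -> (18.995,-25.043) [heading=237, draw]
    -- iteration 2/2 --
    RT 45: heading 237 -> 192
    LT 15: heading 192 -> 207
    BK 18: (18.995,-25.043) -> (35.033,-16.871) [heading=207, draw]
  ]
]
FD 1: (35.033,-16.871) -> (34.142,-17.325) [heading=207, draw]
FD 1: (34.142,-17.325) -> (33.251,-17.779) [heading=207, draw]
LT 90: heading 207 -> 297
Final: pos=(33.251,-17.779), heading=297, 9 segment(s) drawn

Segment lengths:
  seg 1: (-10,10) -> (4.142,-4.142), length = 20
  seg 2: (4.142,-4.142) -> (-6.464,6.464), length = 15
  seg 3: (-6.464,6.464) -> (5.556,-5.556), length = 17
  seg 4: (5.556,-5.556) -> (12.007,-22.361), length = 18
  seg 5: (12.007,-22.361) -> (9.191,-40.139), length = 18
  seg 6: (9.191,-40.139) -> (18.995,-25.043), length = 18
  seg 7: (18.995,-25.043) -> (35.033,-16.871), length = 18
  seg 8: (35.033,-16.871) -> (34.142,-17.325), length = 1
  seg 9: (34.142,-17.325) -> (33.251,-17.779), length = 1
Total = 126

Answer: 126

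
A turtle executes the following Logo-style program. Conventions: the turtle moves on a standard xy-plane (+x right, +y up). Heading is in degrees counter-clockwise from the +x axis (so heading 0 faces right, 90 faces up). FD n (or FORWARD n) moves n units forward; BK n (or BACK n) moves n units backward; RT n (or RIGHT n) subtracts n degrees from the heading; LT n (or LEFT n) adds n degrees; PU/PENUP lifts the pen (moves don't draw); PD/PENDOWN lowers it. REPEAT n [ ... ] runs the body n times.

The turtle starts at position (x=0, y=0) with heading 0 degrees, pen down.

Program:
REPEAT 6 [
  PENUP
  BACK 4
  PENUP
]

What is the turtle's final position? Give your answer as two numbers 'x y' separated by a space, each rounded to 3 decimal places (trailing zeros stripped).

Executing turtle program step by step:
Start: pos=(0,0), heading=0, pen down
REPEAT 6 [
  -- iteration 1/6 --
  PU: pen up
  BK 4: (0,0) -> (-4,0) [heading=0, move]
  PU: pen up
  -- iteration 2/6 --
  PU: pen up
  BK 4: (-4,0) -> (-8,0) [heading=0, move]
  PU: pen up
  -- iteration 3/6 --
  PU: pen up
  BK 4: (-8,0) -> (-12,0) [heading=0, move]
  PU: pen up
  -- iteration 4/6 --
  PU: pen up
  BK 4: (-12,0) -> (-16,0) [heading=0, move]
  PU: pen up
  -- iteration 5/6 --
  PU: pen up
  BK 4: (-16,0) -> (-20,0) [heading=0, move]
  PU: pen up
  -- iteration 6/6 --
  PU: pen up
  BK 4: (-20,0) -> (-24,0) [heading=0, move]
  PU: pen up
]
Final: pos=(-24,0), heading=0, 0 segment(s) drawn

Answer: -24 0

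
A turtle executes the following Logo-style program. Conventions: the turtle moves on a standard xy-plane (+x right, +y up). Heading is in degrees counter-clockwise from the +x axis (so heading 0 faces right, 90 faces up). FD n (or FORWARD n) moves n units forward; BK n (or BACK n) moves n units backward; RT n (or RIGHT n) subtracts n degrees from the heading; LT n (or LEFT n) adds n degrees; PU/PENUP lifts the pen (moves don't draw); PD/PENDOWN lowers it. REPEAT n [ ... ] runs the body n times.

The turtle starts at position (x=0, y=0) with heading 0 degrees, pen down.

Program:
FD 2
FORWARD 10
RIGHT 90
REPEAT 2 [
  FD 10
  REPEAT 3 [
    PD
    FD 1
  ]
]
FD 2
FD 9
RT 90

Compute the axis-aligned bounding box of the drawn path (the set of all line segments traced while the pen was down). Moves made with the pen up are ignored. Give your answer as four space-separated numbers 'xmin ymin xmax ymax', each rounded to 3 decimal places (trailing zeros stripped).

Answer: 0 -37 12 0

Derivation:
Executing turtle program step by step:
Start: pos=(0,0), heading=0, pen down
FD 2: (0,0) -> (2,0) [heading=0, draw]
FD 10: (2,0) -> (12,0) [heading=0, draw]
RT 90: heading 0 -> 270
REPEAT 2 [
  -- iteration 1/2 --
  FD 10: (12,0) -> (12,-10) [heading=270, draw]
  REPEAT 3 [
    -- iteration 1/3 --
    PD: pen down
    FD 1: (12,-10) -> (12,-11) [heading=270, draw]
    -- iteration 2/3 --
    PD: pen down
    FD 1: (12,-11) -> (12,-12) [heading=270, draw]
    -- iteration 3/3 --
    PD: pen down
    FD 1: (12,-12) -> (12,-13) [heading=270, draw]
  ]
  -- iteration 2/2 --
  FD 10: (12,-13) -> (12,-23) [heading=270, draw]
  REPEAT 3 [
    -- iteration 1/3 --
    PD: pen down
    FD 1: (12,-23) -> (12,-24) [heading=270, draw]
    -- iteration 2/3 --
    PD: pen down
    FD 1: (12,-24) -> (12,-25) [heading=270, draw]
    -- iteration 3/3 --
    PD: pen down
    FD 1: (12,-25) -> (12,-26) [heading=270, draw]
  ]
]
FD 2: (12,-26) -> (12,-28) [heading=270, draw]
FD 9: (12,-28) -> (12,-37) [heading=270, draw]
RT 90: heading 270 -> 180
Final: pos=(12,-37), heading=180, 12 segment(s) drawn

Segment endpoints: x in {0, 2, 12}, y in {-37, -28, -26, -25, -24, -23, -13, -12, -11, -10, 0}
xmin=0, ymin=-37, xmax=12, ymax=0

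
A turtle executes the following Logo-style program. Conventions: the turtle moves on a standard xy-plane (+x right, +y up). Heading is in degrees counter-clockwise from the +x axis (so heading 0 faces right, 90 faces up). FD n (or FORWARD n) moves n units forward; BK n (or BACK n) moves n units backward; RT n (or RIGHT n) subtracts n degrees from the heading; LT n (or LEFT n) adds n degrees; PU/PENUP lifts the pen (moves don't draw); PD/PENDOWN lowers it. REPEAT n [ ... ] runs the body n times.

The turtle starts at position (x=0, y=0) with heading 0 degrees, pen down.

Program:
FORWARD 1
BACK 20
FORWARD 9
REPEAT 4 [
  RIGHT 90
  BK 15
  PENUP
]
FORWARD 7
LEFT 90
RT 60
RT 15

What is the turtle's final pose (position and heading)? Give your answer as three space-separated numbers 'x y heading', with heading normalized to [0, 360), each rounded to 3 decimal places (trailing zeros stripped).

Answer: -3 0 15

Derivation:
Executing turtle program step by step:
Start: pos=(0,0), heading=0, pen down
FD 1: (0,0) -> (1,0) [heading=0, draw]
BK 20: (1,0) -> (-19,0) [heading=0, draw]
FD 9: (-19,0) -> (-10,0) [heading=0, draw]
REPEAT 4 [
  -- iteration 1/4 --
  RT 90: heading 0 -> 270
  BK 15: (-10,0) -> (-10,15) [heading=270, draw]
  PU: pen up
  -- iteration 2/4 --
  RT 90: heading 270 -> 180
  BK 15: (-10,15) -> (5,15) [heading=180, move]
  PU: pen up
  -- iteration 3/4 --
  RT 90: heading 180 -> 90
  BK 15: (5,15) -> (5,0) [heading=90, move]
  PU: pen up
  -- iteration 4/4 --
  RT 90: heading 90 -> 0
  BK 15: (5,0) -> (-10,0) [heading=0, move]
  PU: pen up
]
FD 7: (-10,0) -> (-3,0) [heading=0, move]
LT 90: heading 0 -> 90
RT 60: heading 90 -> 30
RT 15: heading 30 -> 15
Final: pos=(-3,0), heading=15, 4 segment(s) drawn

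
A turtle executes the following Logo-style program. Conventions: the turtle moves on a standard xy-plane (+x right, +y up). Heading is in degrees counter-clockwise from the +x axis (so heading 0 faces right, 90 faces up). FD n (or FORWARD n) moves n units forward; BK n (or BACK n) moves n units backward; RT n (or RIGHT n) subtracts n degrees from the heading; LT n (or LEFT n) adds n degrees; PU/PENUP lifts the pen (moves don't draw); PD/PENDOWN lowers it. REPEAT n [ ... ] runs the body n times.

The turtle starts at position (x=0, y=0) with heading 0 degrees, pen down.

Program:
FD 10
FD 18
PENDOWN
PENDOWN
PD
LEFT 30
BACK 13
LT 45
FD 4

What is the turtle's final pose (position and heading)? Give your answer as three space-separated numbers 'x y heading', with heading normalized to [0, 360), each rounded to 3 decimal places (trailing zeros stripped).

Executing turtle program step by step:
Start: pos=(0,0), heading=0, pen down
FD 10: (0,0) -> (10,0) [heading=0, draw]
FD 18: (10,0) -> (28,0) [heading=0, draw]
PD: pen down
PD: pen down
PD: pen down
LT 30: heading 0 -> 30
BK 13: (28,0) -> (16.742,-6.5) [heading=30, draw]
LT 45: heading 30 -> 75
FD 4: (16.742,-6.5) -> (17.777,-2.636) [heading=75, draw]
Final: pos=(17.777,-2.636), heading=75, 4 segment(s) drawn

Answer: 17.777 -2.636 75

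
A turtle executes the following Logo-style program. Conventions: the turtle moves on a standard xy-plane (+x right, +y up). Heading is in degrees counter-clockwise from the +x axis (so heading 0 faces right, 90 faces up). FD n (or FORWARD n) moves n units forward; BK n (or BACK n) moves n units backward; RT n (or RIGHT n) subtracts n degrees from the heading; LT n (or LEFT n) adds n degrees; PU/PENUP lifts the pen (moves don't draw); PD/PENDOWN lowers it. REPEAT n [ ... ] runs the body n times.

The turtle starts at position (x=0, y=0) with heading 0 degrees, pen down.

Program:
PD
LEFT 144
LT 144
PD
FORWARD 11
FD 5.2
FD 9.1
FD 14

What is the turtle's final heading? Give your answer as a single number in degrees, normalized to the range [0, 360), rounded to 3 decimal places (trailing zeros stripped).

Executing turtle program step by step:
Start: pos=(0,0), heading=0, pen down
PD: pen down
LT 144: heading 0 -> 144
LT 144: heading 144 -> 288
PD: pen down
FD 11: (0,0) -> (3.399,-10.462) [heading=288, draw]
FD 5.2: (3.399,-10.462) -> (5.006,-15.407) [heading=288, draw]
FD 9.1: (5.006,-15.407) -> (7.818,-24.062) [heading=288, draw]
FD 14: (7.818,-24.062) -> (12.144,-37.377) [heading=288, draw]
Final: pos=(12.144,-37.377), heading=288, 4 segment(s) drawn

Answer: 288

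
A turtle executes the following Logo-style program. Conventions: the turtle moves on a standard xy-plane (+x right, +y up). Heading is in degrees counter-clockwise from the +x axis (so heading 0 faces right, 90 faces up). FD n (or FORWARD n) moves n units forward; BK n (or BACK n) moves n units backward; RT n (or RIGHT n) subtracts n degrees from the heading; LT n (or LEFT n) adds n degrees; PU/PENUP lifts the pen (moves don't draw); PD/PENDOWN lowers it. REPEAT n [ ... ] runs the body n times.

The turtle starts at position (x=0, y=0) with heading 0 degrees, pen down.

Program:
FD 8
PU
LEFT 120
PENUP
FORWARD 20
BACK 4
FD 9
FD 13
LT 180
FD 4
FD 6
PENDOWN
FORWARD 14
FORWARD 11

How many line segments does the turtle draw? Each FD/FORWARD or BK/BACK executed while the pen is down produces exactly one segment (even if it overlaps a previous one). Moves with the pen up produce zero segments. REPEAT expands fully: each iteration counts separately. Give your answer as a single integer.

Answer: 3

Derivation:
Executing turtle program step by step:
Start: pos=(0,0), heading=0, pen down
FD 8: (0,0) -> (8,0) [heading=0, draw]
PU: pen up
LT 120: heading 0 -> 120
PU: pen up
FD 20: (8,0) -> (-2,17.321) [heading=120, move]
BK 4: (-2,17.321) -> (0,13.856) [heading=120, move]
FD 9: (0,13.856) -> (-4.5,21.651) [heading=120, move]
FD 13: (-4.5,21.651) -> (-11,32.909) [heading=120, move]
LT 180: heading 120 -> 300
FD 4: (-11,32.909) -> (-9,29.445) [heading=300, move]
FD 6: (-9,29.445) -> (-6,24.249) [heading=300, move]
PD: pen down
FD 14: (-6,24.249) -> (1,12.124) [heading=300, draw]
FD 11: (1,12.124) -> (6.5,2.598) [heading=300, draw]
Final: pos=(6.5,2.598), heading=300, 3 segment(s) drawn
Segments drawn: 3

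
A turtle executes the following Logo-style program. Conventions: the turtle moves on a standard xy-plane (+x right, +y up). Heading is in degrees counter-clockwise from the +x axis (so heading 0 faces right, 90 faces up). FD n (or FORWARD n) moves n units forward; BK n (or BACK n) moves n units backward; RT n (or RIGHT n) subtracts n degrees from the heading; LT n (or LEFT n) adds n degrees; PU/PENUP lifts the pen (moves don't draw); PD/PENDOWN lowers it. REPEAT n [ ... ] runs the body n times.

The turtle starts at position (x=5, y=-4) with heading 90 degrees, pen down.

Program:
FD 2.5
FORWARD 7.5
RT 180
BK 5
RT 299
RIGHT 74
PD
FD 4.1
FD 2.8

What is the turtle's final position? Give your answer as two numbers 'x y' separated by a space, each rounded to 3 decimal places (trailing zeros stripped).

Executing turtle program step by step:
Start: pos=(5,-4), heading=90, pen down
FD 2.5: (5,-4) -> (5,-1.5) [heading=90, draw]
FD 7.5: (5,-1.5) -> (5,6) [heading=90, draw]
RT 180: heading 90 -> 270
BK 5: (5,6) -> (5,11) [heading=270, draw]
RT 299: heading 270 -> 331
RT 74: heading 331 -> 257
PD: pen down
FD 4.1: (5,11) -> (4.078,7.005) [heading=257, draw]
FD 2.8: (4.078,7.005) -> (3.448,4.277) [heading=257, draw]
Final: pos=(3.448,4.277), heading=257, 5 segment(s) drawn

Answer: 3.448 4.277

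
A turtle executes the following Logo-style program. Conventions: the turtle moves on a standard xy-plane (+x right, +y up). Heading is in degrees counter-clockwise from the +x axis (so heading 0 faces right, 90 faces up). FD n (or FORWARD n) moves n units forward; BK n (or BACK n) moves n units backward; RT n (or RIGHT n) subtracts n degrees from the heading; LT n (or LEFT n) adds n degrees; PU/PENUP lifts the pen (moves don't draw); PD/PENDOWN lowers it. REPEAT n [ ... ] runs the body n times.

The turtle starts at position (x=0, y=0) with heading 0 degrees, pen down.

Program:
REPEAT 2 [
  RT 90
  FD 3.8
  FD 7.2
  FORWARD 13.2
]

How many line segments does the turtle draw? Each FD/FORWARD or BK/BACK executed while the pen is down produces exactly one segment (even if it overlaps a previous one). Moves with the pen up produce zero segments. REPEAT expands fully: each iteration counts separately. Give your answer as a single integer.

Answer: 6

Derivation:
Executing turtle program step by step:
Start: pos=(0,0), heading=0, pen down
REPEAT 2 [
  -- iteration 1/2 --
  RT 90: heading 0 -> 270
  FD 3.8: (0,0) -> (0,-3.8) [heading=270, draw]
  FD 7.2: (0,-3.8) -> (0,-11) [heading=270, draw]
  FD 13.2: (0,-11) -> (0,-24.2) [heading=270, draw]
  -- iteration 2/2 --
  RT 90: heading 270 -> 180
  FD 3.8: (0,-24.2) -> (-3.8,-24.2) [heading=180, draw]
  FD 7.2: (-3.8,-24.2) -> (-11,-24.2) [heading=180, draw]
  FD 13.2: (-11,-24.2) -> (-24.2,-24.2) [heading=180, draw]
]
Final: pos=(-24.2,-24.2), heading=180, 6 segment(s) drawn
Segments drawn: 6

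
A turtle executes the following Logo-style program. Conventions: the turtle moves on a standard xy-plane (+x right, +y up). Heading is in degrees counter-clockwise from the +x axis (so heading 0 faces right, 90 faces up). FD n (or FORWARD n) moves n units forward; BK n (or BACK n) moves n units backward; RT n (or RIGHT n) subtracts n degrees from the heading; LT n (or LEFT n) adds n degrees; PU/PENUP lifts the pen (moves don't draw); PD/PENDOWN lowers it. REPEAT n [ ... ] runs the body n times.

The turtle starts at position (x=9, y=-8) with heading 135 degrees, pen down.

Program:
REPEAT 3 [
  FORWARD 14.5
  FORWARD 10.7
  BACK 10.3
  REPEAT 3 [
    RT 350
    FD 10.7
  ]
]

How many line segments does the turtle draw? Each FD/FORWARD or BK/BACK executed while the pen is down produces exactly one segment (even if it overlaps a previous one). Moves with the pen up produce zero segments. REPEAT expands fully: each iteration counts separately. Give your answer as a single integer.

Executing turtle program step by step:
Start: pos=(9,-8), heading=135, pen down
REPEAT 3 [
  -- iteration 1/3 --
  FD 14.5: (9,-8) -> (-1.253,2.253) [heading=135, draw]
  FD 10.7: (-1.253,2.253) -> (-8.819,9.819) [heading=135, draw]
  BK 10.3: (-8.819,9.819) -> (-1.536,2.536) [heading=135, draw]
  REPEAT 3 [
    -- iteration 1/3 --
    RT 350: heading 135 -> 145
    FD 10.7: (-1.536,2.536) -> (-10.301,8.673) [heading=145, draw]
    -- iteration 2/3 --
    RT 350: heading 145 -> 155
    FD 10.7: (-10.301,8.673) -> (-19.998,13.195) [heading=155, draw]
    -- iteration 3/3 --
    RT 350: heading 155 -> 165
    FD 10.7: (-19.998,13.195) -> (-30.334,15.965) [heading=165, draw]
  ]
  -- iteration 2/3 --
  FD 14.5: (-30.334,15.965) -> (-44.34,19.717) [heading=165, draw]
  FD 10.7: (-44.34,19.717) -> (-54.675,22.487) [heading=165, draw]
  BK 10.3: (-54.675,22.487) -> (-44.726,19.821) [heading=165, draw]
  REPEAT 3 [
    -- iteration 1/3 --
    RT 350: heading 165 -> 175
    FD 10.7: (-44.726,19.821) -> (-55.385,20.754) [heading=175, draw]
    -- iteration 2/3 --
    RT 350: heading 175 -> 185
    FD 10.7: (-55.385,20.754) -> (-66.045,19.821) [heading=185, draw]
    -- iteration 3/3 --
    RT 350: heading 185 -> 195
    FD 10.7: (-66.045,19.821) -> (-76.38,17.052) [heading=195, draw]
  ]
  -- iteration 3/3 --
  FD 14.5: (-76.38,17.052) -> (-90.386,13.299) [heading=195, draw]
  FD 10.7: (-90.386,13.299) -> (-100.721,10.529) [heading=195, draw]
  BK 10.3: (-100.721,10.529) -> (-90.772,13.195) [heading=195, draw]
  REPEAT 3 [
    -- iteration 1/3 --
    RT 350: heading 195 -> 205
    FD 10.7: (-90.772,13.195) -> (-100.47,8.673) [heading=205, draw]
    -- iteration 2/3 --
    RT 350: heading 205 -> 215
    FD 10.7: (-100.47,8.673) -> (-109.235,2.536) [heading=215, draw]
    -- iteration 3/3 --
    RT 350: heading 215 -> 225
    FD 10.7: (-109.235,2.536) -> (-116.801,-5.03) [heading=225, draw]
  ]
]
Final: pos=(-116.801,-5.03), heading=225, 18 segment(s) drawn
Segments drawn: 18

Answer: 18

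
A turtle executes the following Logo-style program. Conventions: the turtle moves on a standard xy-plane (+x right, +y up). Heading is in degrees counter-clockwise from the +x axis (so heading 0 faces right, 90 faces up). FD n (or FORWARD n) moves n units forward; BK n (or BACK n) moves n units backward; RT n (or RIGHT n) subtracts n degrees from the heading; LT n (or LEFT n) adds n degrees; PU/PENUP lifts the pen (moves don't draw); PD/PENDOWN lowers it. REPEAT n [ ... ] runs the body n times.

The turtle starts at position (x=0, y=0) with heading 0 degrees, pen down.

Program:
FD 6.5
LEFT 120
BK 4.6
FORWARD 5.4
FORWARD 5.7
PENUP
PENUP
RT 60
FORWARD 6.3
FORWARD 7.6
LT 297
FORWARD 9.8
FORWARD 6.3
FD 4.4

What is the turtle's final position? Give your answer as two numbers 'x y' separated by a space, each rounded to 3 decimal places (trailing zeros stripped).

Executing turtle program step by step:
Start: pos=(0,0), heading=0, pen down
FD 6.5: (0,0) -> (6.5,0) [heading=0, draw]
LT 120: heading 0 -> 120
BK 4.6: (6.5,0) -> (8.8,-3.984) [heading=120, draw]
FD 5.4: (8.8,-3.984) -> (6.1,0.693) [heading=120, draw]
FD 5.7: (6.1,0.693) -> (3.25,5.629) [heading=120, draw]
PU: pen up
PU: pen up
RT 60: heading 120 -> 60
FD 6.3: (3.25,5.629) -> (6.4,11.085) [heading=60, move]
FD 7.6: (6.4,11.085) -> (10.2,17.667) [heading=60, move]
LT 297: heading 60 -> 357
FD 9.8: (10.2,17.667) -> (19.987,17.154) [heading=357, move]
FD 6.3: (19.987,17.154) -> (26.278,16.824) [heading=357, move]
FD 4.4: (26.278,16.824) -> (30.672,16.594) [heading=357, move]
Final: pos=(30.672,16.594), heading=357, 4 segment(s) drawn

Answer: 30.672 16.594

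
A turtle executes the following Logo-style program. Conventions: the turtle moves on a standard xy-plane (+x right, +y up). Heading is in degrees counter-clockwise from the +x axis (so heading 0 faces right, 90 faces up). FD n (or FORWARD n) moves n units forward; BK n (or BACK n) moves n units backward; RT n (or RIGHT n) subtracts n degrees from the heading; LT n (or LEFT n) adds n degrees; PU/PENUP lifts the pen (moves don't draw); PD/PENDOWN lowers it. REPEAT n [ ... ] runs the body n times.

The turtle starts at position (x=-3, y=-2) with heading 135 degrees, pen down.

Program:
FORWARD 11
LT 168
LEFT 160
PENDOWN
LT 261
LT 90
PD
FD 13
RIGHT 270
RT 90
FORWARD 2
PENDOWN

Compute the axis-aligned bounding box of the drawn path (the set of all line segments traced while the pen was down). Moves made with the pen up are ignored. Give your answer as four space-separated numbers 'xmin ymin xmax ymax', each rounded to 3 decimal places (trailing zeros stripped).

Answer: -11.825 -2 -3 20.742

Derivation:
Executing turtle program step by step:
Start: pos=(-3,-2), heading=135, pen down
FD 11: (-3,-2) -> (-10.778,5.778) [heading=135, draw]
LT 168: heading 135 -> 303
LT 160: heading 303 -> 103
PD: pen down
LT 261: heading 103 -> 4
LT 90: heading 4 -> 94
PD: pen down
FD 13: (-10.778,5.778) -> (-11.685,18.747) [heading=94, draw]
RT 270: heading 94 -> 184
RT 90: heading 184 -> 94
FD 2: (-11.685,18.747) -> (-11.825,20.742) [heading=94, draw]
PD: pen down
Final: pos=(-11.825,20.742), heading=94, 3 segment(s) drawn

Segment endpoints: x in {-11.825, -11.685, -10.778, -3}, y in {-2, 5.778, 18.747, 20.742}
xmin=-11.825, ymin=-2, xmax=-3, ymax=20.742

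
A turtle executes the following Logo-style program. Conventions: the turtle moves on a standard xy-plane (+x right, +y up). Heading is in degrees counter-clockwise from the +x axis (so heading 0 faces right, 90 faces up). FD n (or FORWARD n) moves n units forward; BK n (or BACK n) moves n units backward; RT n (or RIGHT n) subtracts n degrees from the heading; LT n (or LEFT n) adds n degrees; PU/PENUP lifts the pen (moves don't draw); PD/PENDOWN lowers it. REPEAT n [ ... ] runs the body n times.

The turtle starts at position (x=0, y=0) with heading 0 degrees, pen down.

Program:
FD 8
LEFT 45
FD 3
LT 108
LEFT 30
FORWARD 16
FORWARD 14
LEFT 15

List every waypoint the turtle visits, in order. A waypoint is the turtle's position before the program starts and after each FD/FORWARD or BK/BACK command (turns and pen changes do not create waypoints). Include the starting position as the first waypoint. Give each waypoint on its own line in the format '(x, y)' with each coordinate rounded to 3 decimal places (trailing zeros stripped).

Executing turtle program step by step:
Start: pos=(0,0), heading=0, pen down
FD 8: (0,0) -> (8,0) [heading=0, draw]
LT 45: heading 0 -> 45
FD 3: (8,0) -> (10.121,2.121) [heading=45, draw]
LT 108: heading 45 -> 153
LT 30: heading 153 -> 183
FD 16: (10.121,2.121) -> (-5.857,1.284) [heading=183, draw]
FD 14: (-5.857,1.284) -> (-19.838,0.551) [heading=183, draw]
LT 15: heading 183 -> 198
Final: pos=(-19.838,0.551), heading=198, 4 segment(s) drawn
Waypoints (5 total):
(0, 0)
(8, 0)
(10.121, 2.121)
(-5.857, 1.284)
(-19.838, 0.551)

Answer: (0, 0)
(8, 0)
(10.121, 2.121)
(-5.857, 1.284)
(-19.838, 0.551)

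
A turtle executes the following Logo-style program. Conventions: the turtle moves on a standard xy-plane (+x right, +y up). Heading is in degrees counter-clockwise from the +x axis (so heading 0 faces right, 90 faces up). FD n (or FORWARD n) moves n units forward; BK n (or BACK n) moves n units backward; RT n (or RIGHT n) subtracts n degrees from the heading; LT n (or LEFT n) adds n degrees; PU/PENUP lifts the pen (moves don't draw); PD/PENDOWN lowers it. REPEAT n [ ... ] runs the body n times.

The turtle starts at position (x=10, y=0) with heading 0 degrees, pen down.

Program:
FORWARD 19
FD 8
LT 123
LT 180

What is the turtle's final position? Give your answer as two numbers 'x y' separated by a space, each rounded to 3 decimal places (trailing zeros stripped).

Answer: 37 0

Derivation:
Executing turtle program step by step:
Start: pos=(10,0), heading=0, pen down
FD 19: (10,0) -> (29,0) [heading=0, draw]
FD 8: (29,0) -> (37,0) [heading=0, draw]
LT 123: heading 0 -> 123
LT 180: heading 123 -> 303
Final: pos=(37,0), heading=303, 2 segment(s) drawn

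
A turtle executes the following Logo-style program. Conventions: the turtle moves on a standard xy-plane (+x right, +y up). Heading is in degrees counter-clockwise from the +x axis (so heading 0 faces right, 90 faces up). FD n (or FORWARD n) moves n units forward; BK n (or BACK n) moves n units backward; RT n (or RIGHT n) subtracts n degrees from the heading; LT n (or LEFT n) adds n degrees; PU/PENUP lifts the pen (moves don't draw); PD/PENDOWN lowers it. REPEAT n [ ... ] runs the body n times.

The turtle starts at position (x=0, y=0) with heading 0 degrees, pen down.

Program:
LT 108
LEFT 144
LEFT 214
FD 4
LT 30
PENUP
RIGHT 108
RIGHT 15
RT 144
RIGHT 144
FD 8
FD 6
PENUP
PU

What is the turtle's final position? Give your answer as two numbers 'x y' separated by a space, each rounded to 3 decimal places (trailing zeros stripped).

Executing turtle program step by step:
Start: pos=(0,0), heading=0, pen down
LT 108: heading 0 -> 108
LT 144: heading 108 -> 252
LT 214: heading 252 -> 106
FD 4: (0,0) -> (-1.103,3.845) [heading=106, draw]
LT 30: heading 106 -> 136
PU: pen up
RT 108: heading 136 -> 28
RT 15: heading 28 -> 13
RT 144: heading 13 -> 229
RT 144: heading 229 -> 85
FD 8: (-1.103,3.845) -> (-0.405,11.815) [heading=85, move]
FD 6: (-0.405,11.815) -> (0.118,17.792) [heading=85, move]
PU: pen up
PU: pen up
Final: pos=(0.118,17.792), heading=85, 1 segment(s) drawn

Answer: 0.118 17.792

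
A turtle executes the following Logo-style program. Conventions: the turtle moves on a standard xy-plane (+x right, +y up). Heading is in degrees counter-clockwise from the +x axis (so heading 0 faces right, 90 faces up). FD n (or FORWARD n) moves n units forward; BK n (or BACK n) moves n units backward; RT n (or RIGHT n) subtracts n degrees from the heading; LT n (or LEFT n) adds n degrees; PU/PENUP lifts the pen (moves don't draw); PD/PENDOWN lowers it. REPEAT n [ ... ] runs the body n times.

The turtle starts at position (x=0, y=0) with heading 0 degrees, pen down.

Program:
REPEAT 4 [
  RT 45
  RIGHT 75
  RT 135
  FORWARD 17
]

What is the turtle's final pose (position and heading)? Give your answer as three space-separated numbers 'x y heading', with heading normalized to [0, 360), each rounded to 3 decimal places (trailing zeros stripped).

Executing turtle program step by step:
Start: pos=(0,0), heading=0, pen down
REPEAT 4 [
  -- iteration 1/4 --
  RT 45: heading 0 -> 315
  RT 75: heading 315 -> 240
  RT 135: heading 240 -> 105
  FD 17: (0,0) -> (-4.4,16.421) [heading=105, draw]
  -- iteration 2/4 --
  RT 45: heading 105 -> 60
  RT 75: heading 60 -> 345
  RT 135: heading 345 -> 210
  FD 17: (-4.4,16.421) -> (-19.122,7.921) [heading=210, draw]
  -- iteration 3/4 --
  RT 45: heading 210 -> 165
  RT 75: heading 165 -> 90
  RT 135: heading 90 -> 315
  FD 17: (-19.122,7.921) -> (-7.102,-4.1) [heading=315, draw]
  -- iteration 4/4 --
  RT 45: heading 315 -> 270
  RT 75: heading 270 -> 195
  RT 135: heading 195 -> 60
  FD 17: (-7.102,-4.1) -> (1.398,10.622) [heading=60, draw]
]
Final: pos=(1.398,10.622), heading=60, 4 segment(s) drawn

Answer: 1.398 10.622 60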